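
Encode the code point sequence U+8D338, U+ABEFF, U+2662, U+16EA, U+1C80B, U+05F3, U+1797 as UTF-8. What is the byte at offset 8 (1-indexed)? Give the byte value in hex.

1-indexed offset 8 is 0-indexed offset 7.
U+8D338 → 4-byte form F2 8D 8C B8 at offsets 0–3.
U+ABEFF → 4-byte form F2 AB BB BF at offsets 4–7.
Offset 7 falls in char 2's range; it's byte 4 of F2 AB BB BF = 0xBF.

0xBF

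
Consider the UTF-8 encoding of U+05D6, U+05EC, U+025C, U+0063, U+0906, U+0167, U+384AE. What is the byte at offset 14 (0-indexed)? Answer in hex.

U+05D6 → 2-byte form D7 96 at offsets 0–1.
U+05EC → 2-byte form D7 AC at offsets 2–3.
U+025C → 2-byte form C9 9C at offsets 4–5.
U+0063 → 1-byte form 63 at offsets 6–6.
U+0906 → 3-byte form E0 A4 86 at offsets 7–9.
U+0167 → 2-byte form C5 A7 at offsets 10–11.
U+384AE → 4-byte form F0 B8 92 AE at offsets 12–15.
Offset 14 falls in char 7's range; it's byte 3 of F0 B8 92 AE = 0x92.

0x92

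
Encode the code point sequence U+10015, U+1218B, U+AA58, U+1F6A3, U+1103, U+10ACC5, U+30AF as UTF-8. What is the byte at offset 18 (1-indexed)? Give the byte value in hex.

1-indexed offset 18 is 0-indexed offset 17.
U+10015 → 4-byte form F0 90 80 95 at offsets 0–3.
U+1218B → 4-byte form F0 92 86 8B at offsets 4–7.
U+AA58 → 3-byte form EA A9 98 at offsets 8–10.
U+1F6A3 → 4-byte form F0 9F 9A A3 at offsets 11–14.
U+1103 → 3-byte form E1 84 83 at offsets 15–17.
Offset 17 falls in char 5's range; it's byte 3 of E1 84 83 = 0x83.

0x83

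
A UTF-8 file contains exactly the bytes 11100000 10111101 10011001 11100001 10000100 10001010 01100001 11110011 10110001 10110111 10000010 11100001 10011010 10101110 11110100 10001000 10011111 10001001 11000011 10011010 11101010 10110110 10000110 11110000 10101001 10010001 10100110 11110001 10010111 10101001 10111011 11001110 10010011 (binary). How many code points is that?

Byte at offset 0: 0xE0 = 11100000 → 3-byte char (#1). Advance 3.
Byte at offset 3: 0xE1 = 11100001 → 3-byte char (#2). Advance 3.
Byte at offset 6: 0x61 = 01100001 → 1-byte char (#3). Advance 1.
Byte at offset 7: 0xF3 = 11110011 → 4-byte char (#4). Advance 4.
Byte at offset 11: 0xE1 = 11100001 → 3-byte char (#5). Advance 3.
Byte at offset 14: 0xF4 = 11110100 → 4-byte char (#6). Advance 4.
Byte at offset 18: 0xC3 = 11000011 → 2-byte char (#7). Advance 2.
Byte at offset 20: 0xEA = 11101010 → 3-byte char (#8). Advance 3.
Byte at offset 23: 0xF0 = 11110000 → 4-byte char (#9). Advance 4.
Byte at offset 27: 0xF1 = 11110001 → 4-byte char (#10). Advance 4.
Byte at offset 31: 0xCE = 11001110 → 2-byte char (#11). Advance 2.
Reached end at offset 33 after 11 code points.

11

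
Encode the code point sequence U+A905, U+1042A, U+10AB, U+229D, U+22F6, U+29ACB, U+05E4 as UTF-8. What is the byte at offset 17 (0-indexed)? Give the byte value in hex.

0xA9

U+A905 → 3-byte form EA A4 85 at offsets 0–2.
U+1042A → 4-byte form F0 90 90 AA at offsets 3–6.
U+10AB → 3-byte form E1 82 AB at offsets 7–9.
U+229D → 3-byte form E2 8A 9D at offsets 10–12.
U+22F6 → 3-byte form E2 8B B6 at offsets 13–15.
U+29ACB → 4-byte form F0 A9 AB 8B at offsets 16–19.
Offset 17 falls in char 6's range; it's byte 2 of F0 A9 AB 8B = 0xA9.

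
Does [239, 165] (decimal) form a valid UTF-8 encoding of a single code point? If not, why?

invalid (sequence truncated)

Leading byte 0xEF = 11101111 → 3-byte form, but only 2 bytes are present.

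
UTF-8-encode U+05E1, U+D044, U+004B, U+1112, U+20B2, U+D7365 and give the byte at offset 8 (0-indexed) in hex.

U+05E1 → 2-byte form D7 A1 at offsets 0–1.
U+D044 → 3-byte form ED 81 84 at offsets 2–4.
U+004B → 1-byte form 4B at offsets 5–5.
U+1112 → 3-byte form E1 84 92 at offsets 6–8.
Offset 8 falls in char 4's range; it's byte 3 of E1 84 92 = 0x92.

0x92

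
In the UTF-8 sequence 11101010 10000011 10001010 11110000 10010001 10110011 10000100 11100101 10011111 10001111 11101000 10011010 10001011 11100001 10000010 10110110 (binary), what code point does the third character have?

Offset 0: leading byte 0xEA = 11101010 → 3-byte char #1 = EA 83 8A.
Offset 3: leading byte 0xF0 = 11110000 → 4-byte char #2 = F0 91 B3 84.
Offset 7: leading byte 0xE5 = 11100101 → 3-byte char #3 = E5 9F 8F.
Leading byte 0xE5 = 11100101 matches 1110xxxx → 3-byte sequence.
Byte 1: 0xE5 = 11100101, payload 0101 (4 bits).
Byte 2: 0x9F = 10011111 (10xxxxxx ✓), payload 011111.
Byte 3: 0x8F = 10001111 (10xxxxxx ✓), payload 001111.
Concatenate: 0101011111001111 = 0x57CF (16 bits → U+57CF).

U+57CF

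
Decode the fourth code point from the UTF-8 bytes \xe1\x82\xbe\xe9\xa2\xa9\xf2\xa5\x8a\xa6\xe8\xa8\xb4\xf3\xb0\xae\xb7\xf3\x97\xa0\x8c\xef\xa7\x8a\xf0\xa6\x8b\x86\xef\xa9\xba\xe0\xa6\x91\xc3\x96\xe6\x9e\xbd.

Offset 0: leading byte 0xE1 = 11100001 → 3-byte char #1 = E1 82 BE.
Offset 3: leading byte 0xE9 = 11101001 → 3-byte char #2 = E9 A2 A9.
Offset 6: leading byte 0xF2 = 11110010 → 4-byte char #3 = F2 A5 8A A6.
Offset 10: leading byte 0xE8 = 11101000 → 3-byte char #4 = E8 A8 B4.
Leading byte 0xE8 = 11101000 matches 1110xxxx → 3-byte sequence.
Byte 1: 0xE8 = 11101000, payload 1000 (4 bits).
Byte 2: 0xA8 = 10101000 (10xxxxxx ✓), payload 101000.
Byte 3: 0xB4 = 10110100 (10xxxxxx ✓), payload 110100.
Concatenate: 1000101000110100 = 0x8A34 (16 bits → U+8A34).

U+8A34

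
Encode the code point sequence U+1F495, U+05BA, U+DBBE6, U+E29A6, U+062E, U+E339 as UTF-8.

U+1F495: 4-byte form → F0 9F 92 95.
U+05BA: 2-byte form → D6 BA.
U+DBBE6: 4-byte form → F3 9B AF A6.
U+E29A6: 4-byte form → F3 A2 A6 A6.
U+062E: 2-byte form → D8 AE.
U+E339: 3-byte form → EE 8C B9.
Concatenated (19 bytes): F0 9F 92 95 D6 BA F3 9B AF A6 F3 A2 A6 A6 D8 AE EE 8C B9.

F0 9F 92 95 D6 BA F3 9B AF A6 F3 A2 A6 A6 D8 AE EE 8C B9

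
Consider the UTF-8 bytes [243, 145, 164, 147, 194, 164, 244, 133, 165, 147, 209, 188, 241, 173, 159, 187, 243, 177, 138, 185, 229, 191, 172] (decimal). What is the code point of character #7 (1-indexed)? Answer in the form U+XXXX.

Offset 0: leading byte 0xF3 = 11110011 → 4-byte char #1 = F3 91 A4 93.
Offset 4: leading byte 0xC2 = 11000010 → 2-byte char #2 = C2 A4.
Offset 6: leading byte 0xF4 = 11110100 → 4-byte char #3 = F4 85 A5 93.
Offset 10: leading byte 0xD1 = 11010001 → 2-byte char #4 = D1 BC.
Offset 12: leading byte 0xF1 = 11110001 → 4-byte char #5 = F1 AD 9F BB.
Offset 16: leading byte 0xF3 = 11110011 → 4-byte char #6 = F3 B1 8A B9.
Offset 20: leading byte 0xE5 = 11100101 → 3-byte char #7 = E5 BF AC.
Leading byte 0xE5 = 11100101 matches 1110xxxx → 3-byte sequence.
Byte 1: 0xE5 = 11100101, payload 0101 (4 bits).
Byte 2: 0xBF = 10111111 (10xxxxxx ✓), payload 111111.
Byte 3: 0xAC = 10101100 (10xxxxxx ✓), payload 101100.
Concatenate: 0101111111101100 = 0x5FEC (16 bits → U+5FEC).

U+5FEC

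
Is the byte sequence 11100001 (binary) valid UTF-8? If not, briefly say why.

invalid (sequence truncated)

Leading byte 0xE1 = 11100001 → 3-byte form, but only 1 byte is present.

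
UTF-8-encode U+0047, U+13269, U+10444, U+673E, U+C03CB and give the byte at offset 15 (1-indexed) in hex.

1-indexed offset 15 is 0-indexed offset 14.
U+0047 → 1-byte form 47 at offsets 0–0.
U+13269 → 4-byte form F0 93 89 A9 at offsets 1–4.
U+10444 → 4-byte form F0 90 91 84 at offsets 5–8.
U+673E → 3-byte form E6 9C BE at offsets 9–11.
U+C03CB → 4-byte form F3 80 8F 8B at offsets 12–15.
Offset 14 falls in char 5's range; it's byte 3 of F3 80 8F 8B = 0x8F.

0x8F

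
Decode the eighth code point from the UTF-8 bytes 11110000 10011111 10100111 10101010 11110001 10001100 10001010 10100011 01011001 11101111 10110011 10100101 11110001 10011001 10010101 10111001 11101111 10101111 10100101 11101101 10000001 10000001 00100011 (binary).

Offset 0: leading byte 0xF0 = 11110000 → 4-byte char #1 = F0 9F A7 AA.
Offset 4: leading byte 0xF1 = 11110001 → 4-byte char #2 = F1 8C 8A A3.
Offset 8: leading byte 0x59 = 01011001 → 1-byte char #3 = 59.
Offset 9: leading byte 0xEF = 11101111 → 3-byte char #4 = EF B3 A5.
Offset 12: leading byte 0xF1 = 11110001 → 4-byte char #5 = F1 99 95 B9.
Offset 16: leading byte 0xEF = 11101111 → 3-byte char #6 = EF AF A5.
Offset 19: leading byte 0xED = 11101101 → 3-byte char #7 = ED 81 81.
Offset 22: leading byte 0x23 = 00100011 → 1-byte char #8 = 23.
Leading byte 0x23 = 00100011 matches 0xxxxxxx → 1-byte sequence.
Byte 1: 0x23 = 00100011, payload 0100011 (7 bits).
Concatenate: 0100011 = 0x23 (7 bits → U+0023).

U+0023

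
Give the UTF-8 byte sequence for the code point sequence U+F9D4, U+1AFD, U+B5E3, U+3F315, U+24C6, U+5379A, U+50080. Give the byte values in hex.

U+F9D4: 3-byte form → EF A7 94.
U+1AFD: 3-byte form → E1 AB BD.
U+B5E3: 3-byte form → EB 97 A3.
U+3F315: 4-byte form → F0 BF 8C 95.
U+24C6: 3-byte form → E2 93 86.
U+5379A: 4-byte form → F1 93 9E 9A.
U+50080: 4-byte form → F1 90 82 80.
Concatenated (24 bytes): EF A7 94 E1 AB BD EB 97 A3 F0 BF 8C 95 E2 93 86 F1 93 9E 9A F1 90 82 80.

EF A7 94 E1 AB BD EB 97 A3 F0 BF 8C 95 E2 93 86 F1 93 9E 9A F1 90 82 80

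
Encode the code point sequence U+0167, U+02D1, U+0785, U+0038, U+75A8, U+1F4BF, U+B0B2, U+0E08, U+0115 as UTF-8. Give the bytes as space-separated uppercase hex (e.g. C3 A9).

U+0167: 2-byte form → C5 A7.
U+02D1: 2-byte form → CB 91.
U+0785: 2-byte form → DE 85.
U+0038: 1-byte form → 38.
U+75A8: 3-byte form → E7 96 A8.
U+1F4BF: 4-byte form → F0 9F 92 BF.
U+B0B2: 3-byte form → EB 82 B2.
U+0E08: 3-byte form → E0 B8 88.
U+0115: 2-byte form → C4 95.
Concatenated (22 bytes): C5 A7 CB 91 DE 85 38 E7 96 A8 F0 9F 92 BF EB 82 B2 E0 B8 88 C4 95.

C5 A7 CB 91 DE 85 38 E7 96 A8 F0 9F 92 BF EB 82 B2 E0 B8 88 C4 95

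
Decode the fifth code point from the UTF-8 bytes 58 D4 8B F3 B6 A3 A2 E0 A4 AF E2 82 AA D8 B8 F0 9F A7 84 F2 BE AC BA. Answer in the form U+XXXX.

U+20AA

Offset 0: leading byte 0x58 = 01011000 → 1-byte char #1 = 58.
Offset 1: leading byte 0xD4 = 11010100 → 2-byte char #2 = D4 8B.
Offset 3: leading byte 0xF3 = 11110011 → 4-byte char #3 = F3 B6 A3 A2.
Offset 7: leading byte 0xE0 = 11100000 → 3-byte char #4 = E0 A4 AF.
Offset 10: leading byte 0xE2 = 11100010 → 3-byte char #5 = E2 82 AA.
Leading byte 0xE2 = 11100010 matches 1110xxxx → 3-byte sequence.
Byte 1: 0xE2 = 11100010, payload 0010 (4 bits).
Byte 2: 0x82 = 10000010 (10xxxxxx ✓), payload 000010.
Byte 3: 0xAA = 10101010 (10xxxxxx ✓), payload 101010.
Concatenate: 0010000010101010 = 0x20AA (16 bits → U+20AA).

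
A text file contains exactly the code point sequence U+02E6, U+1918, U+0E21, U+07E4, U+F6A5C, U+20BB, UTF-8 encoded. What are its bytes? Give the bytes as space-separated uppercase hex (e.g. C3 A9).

CB A6 E1 A4 98 E0 B8 A1 DF A4 F3 B6 A9 9C E2 82 BB

U+02E6: 2-byte form → CB A6.
U+1918: 3-byte form → E1 A4 98.
U+0E21: 3-byte form → E0 B8 A1.
U+07E4: 2-byte form → DF A4.
U+F6A5C: 4-byte form → F3 B6 A9 9C.
U+20BB: 3-byte form → E2 82 BB.
Concatenated (17 bytes): CB A6 E1 A4 98 E0 B8 A1 DF A4 F3 B6 A9 9C E2 82 BB.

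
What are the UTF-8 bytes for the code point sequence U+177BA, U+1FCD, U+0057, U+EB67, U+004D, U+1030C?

U+177BA: 4-byte form → F0 97 9E BA.
U+1FCD: 3-byte form → E1 BF 8D.
U+0057: 1-byte form → 57.
U+EB67: 3-byte form → EE AD A7.
U+004D: 1-byte form → 4D.
U+1030C: 4-byte form → F0 90 8C 8C.
Concatenated (16 bytes): F0 97 9E BA E1 BF 8D 57 EE AD A7 4D F0 90 8C 8C.

F0 97 9E BA E1 BF 8D 57 EE AD A7 4D F0 90 8C 8C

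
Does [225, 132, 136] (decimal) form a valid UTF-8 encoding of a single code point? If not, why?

Leading byte 0xE1 = 11100001 → 3-byte form.
Continuation bytes 0x84=10000100, 0x88=10001000 all match 10xxxxxx.
Decoded value 0x1108 is ≥ 0x800 (shortest form) and not a surrogate.

valid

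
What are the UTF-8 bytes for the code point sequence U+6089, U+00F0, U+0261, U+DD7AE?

U+6089: 3-byte form → E6 82 89.
U+00F0: 2-byte form → C3 B0.
U+0261: 2-byte form → C9 A1.
U+DD7AE: 4-byte form → F3 9D 9E AE.
Concatenated (11 bytes): E6 82 89 C3 B0 C9 A1 F3 9D 9E AE.

E6 82 89 C3 B0 C9 A1 F3 9D 9E AE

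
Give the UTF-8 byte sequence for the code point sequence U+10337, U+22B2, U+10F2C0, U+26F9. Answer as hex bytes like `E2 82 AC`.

U+10337: 4-byte form → F0 90 8C B7.
U+22B2: 3-byte form → E2 8A B2.
U+10F2C0: 4-byte form → F4 8F 8B 80.
U+26F9: 3-byte form → E2 9B B9.
Concatenated (14 bytes): F0 90 8C B7 E2 8A B2 F4 8F 8B 80 E2 9B B9.

F0 90 8C B7 E2 8A B2 F4 8F 8B 80 E2 9B B9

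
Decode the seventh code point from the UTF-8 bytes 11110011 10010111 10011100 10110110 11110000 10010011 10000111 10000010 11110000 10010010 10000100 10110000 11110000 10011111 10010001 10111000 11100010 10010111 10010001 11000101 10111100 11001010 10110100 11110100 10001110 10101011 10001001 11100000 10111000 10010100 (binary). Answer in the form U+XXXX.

U+02B4

Offset 0: leading byte 0xF3 = 11110011 → 4-byte char #1 = F3 97 9C B6.
Offset 4: leading byte 0xF0 = 11110000 → 4-byte char #2 = F0 93 87 82.
Offset 8: leading byte 0xF0 = 11110000 → 4-byte char #3 = F0 92 84 B0.
Offset 12: leading byte 0xF0 = 11110000 → 4-byte char #4 = F0 9F 91 B8.
Offset 16: leading byte 0xE2 = 11100010 → 3-byte char #5 = E2 97 91.
Offset 19: leading byte 0xC5 = 11000101 → 2-byte char #6 = C5 BC.
Offset 21: leading byte 0xCA = 11001010 → 2-byte char #7 = CA B4.
Leading byte 0xCA = 11001010 matches 110xxxxx → 2-byte sequence.
Byte 1: 0xCA = 11001010, payload 01010 (5 bits).
Byte 2: 0xB4 = 10110100 (10xxxxxx ✓), payload 110100.
Concatenate: 01010110100 = 0x2B4 (11 bits → U+02B4).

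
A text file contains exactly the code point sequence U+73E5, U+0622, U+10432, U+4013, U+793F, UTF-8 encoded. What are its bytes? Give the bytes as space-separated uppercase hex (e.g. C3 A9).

U+73E5: 3-byte form → E7 8F A5.
U+0622: 2-byte form → D8 A2.
U+10432: 4-byte form → F0 90 90 B2.
U+4013: 3-byte form → E4 80 93.
U+793F: 3-byte form → E7 A4 BF.
Concatenated (15 bytes): E7 8F A5 D8 A2 F0 90 90 B2 E4 80 93 E7 A4 BF.

E7 8F A5 D8 A2 F0 90 90 B2 E4 80 93 E7 A4 BF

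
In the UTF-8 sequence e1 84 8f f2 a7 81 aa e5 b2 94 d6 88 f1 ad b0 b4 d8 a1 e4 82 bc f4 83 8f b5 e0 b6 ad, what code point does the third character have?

U+5C94

Offset 0: leading byte 0xE1 = 11100001 → 3-byte char #1 = E1 84 8F.
Offset 3: leading byte 0xF2 = 11110010 → 4-byte char #2 = F2 A7 81 AA.
Offset 7: leading byte 0xE5 = 11100101 → 3-byte char #3 = E5 B2 94.
Leading byte 0xE5 = 11100101 matches 1110xxxx → 3-byte sequence.
Byte 1: 0xE5 = 11100101, payload 0101 (4 bits).
Byte 2: 0xB2 = 10110010 (10xxxxxx ✓), payload 110010.
Byte 3: 0x94 = 10010100 (10xxxxxx ✓), payload 010100.
Concatenate: 0101110010010100 = 0x5C94 (16 bits → U+5C94).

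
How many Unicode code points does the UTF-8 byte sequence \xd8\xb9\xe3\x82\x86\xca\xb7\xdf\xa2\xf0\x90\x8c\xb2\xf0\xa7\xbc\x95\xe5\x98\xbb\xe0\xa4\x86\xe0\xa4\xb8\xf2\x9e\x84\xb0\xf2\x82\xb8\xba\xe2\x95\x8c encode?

12

Byte at offset 0: 0xD8 = 11011000 → 2-byte char (#1). Advance 2.
Byte at offset 2: 0xE3 = 11100011 → 3-byte char (#2). Advance 3.
Byte at offset 5: 0xCA = 11001010 → 2-byte char (#3). Advance 2.
Byte at offset 7: 0xDF = 11011111 → 2-byte char (#4). Advance 2.
Byte at offset 9: 0xF0 = 11110000 → 4-byte char (#5). Advance 4.
Byte at offset 13: 0xF0 = 11110000 → 4-byte char (#6). Advance 4.
Byte at offset 17: 0xE5 = 11100101 → 3-byte char (#7). Advance 3.
Byte at offset 20: 0xE0 = 11100000 → 3-byte char (#8). Advance 3.
Byte at offset 23: 0xE0 = 11100000 → 3-byte char (#9). Advance 3.
Byte at offset 26: 0xF2 = 11110010 → 4-byte char (#10). Advance 4.
Byte at offset 30: 0xF2 = 11110010 → 4-byte char (#11). Advance 4.
Byte at offset 34: 0xE2 = 11100010 → 3-byte char (#12). Advance 3.
Reached end at offset 37 after 12 code points.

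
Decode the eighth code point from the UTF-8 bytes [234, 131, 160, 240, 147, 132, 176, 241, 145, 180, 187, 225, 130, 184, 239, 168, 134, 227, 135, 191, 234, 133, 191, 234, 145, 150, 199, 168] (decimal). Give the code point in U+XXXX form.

Offset 0: leading byte 0xEA = 11101010 → 3-byte char #1 = EA 83 A0.
Offset 3: leading byte 0xF0 = 11110000 → 4-byte char #2 = F0 93 84 B0.
Offset 7: leading byte 0xF1 = 11110001 → 4-byte char #3 = F1 91 B4 BB.
Offset 11: leading byte 0xE1 = 11100001 → 3-byte char #4 = E1 82 B8.
Offset 14: leading byte 0xEF = 11101111 → 3-byte char #5 = EF A8 86.
Offset 17: leading byte 0xE3 = 11100011 → 3-byte char #6 = E3 87 BF.
Offset 20: leading byte 0xEA = 11101010 → 3-byte char #7 = EA 85 BF.
Offset 23: leading byte 0xEA = 11101010 → 3-byte char #8 = EA 91 96.
Leading byte 0xEA = 11101010 matches 1110xxxx → 3-byte sequence.
Byte 1: 0xEA = 11101010, payload 1010 (4 bits).
Byte 2: 0x91 = 10010001 (10xxxxxx ✓), payload 010001.
Byte 3: 0x96 = 10010110 (10xxxxxx ✓), payload 010110.
Concatenate: 1010010001010110 = 0xA456 (16 bits → U+A456).

U+A456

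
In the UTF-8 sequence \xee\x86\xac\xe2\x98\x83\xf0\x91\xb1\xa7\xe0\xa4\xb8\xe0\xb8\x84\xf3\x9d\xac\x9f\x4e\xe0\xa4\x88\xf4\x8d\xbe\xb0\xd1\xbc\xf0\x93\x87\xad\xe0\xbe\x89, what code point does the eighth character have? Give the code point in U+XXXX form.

Offset 0: leading byte 0xEE = 11101110 → 3-byte char #1 = EE 86 AC.
Offset 3: leading byte 0xE2 = 11100010 → 3-byte char #2 = E2 98 83.
Offset 6: leading byte 0xF0 = 11110000 → 4-byte char #3 = F0 91 B1 A7.
Offset 10: leading byte 0xE0 = 11100000 → 3-byte char #4 = E0 A4 B8.
Offset 13: leading byte 0xE0 = 11100000 → 3-byte char #5 = E0 B8 84.
Offset 16: leading byte 0xF3 = 11110011 → 4-byte char #6 = F3 9D AC 9F.
Offset 20: leading byte 0x4E = 01001110 → 1-byte char #7 = 4E.
Offset 21: leading byte 0xE0 = 11100000 → 3-byte char #8 = E0 A4 88.
Leading byte 0xE0 = 11100000 matches 1110xxxx → 3-byte sequence.
Byte 1: 0xE0 = 11100000, payload 0000 (4 bits).
Byte 2: 0xA4 = 10100100 (10xxxxxx ✓), payload 100100.
Byte 3: 0x88 = 10001000 (10xxxxxx ✓), payload 001000.
Concatenate: 0000100100001000 = 0x908 (16 bits → U+0908).

U+0908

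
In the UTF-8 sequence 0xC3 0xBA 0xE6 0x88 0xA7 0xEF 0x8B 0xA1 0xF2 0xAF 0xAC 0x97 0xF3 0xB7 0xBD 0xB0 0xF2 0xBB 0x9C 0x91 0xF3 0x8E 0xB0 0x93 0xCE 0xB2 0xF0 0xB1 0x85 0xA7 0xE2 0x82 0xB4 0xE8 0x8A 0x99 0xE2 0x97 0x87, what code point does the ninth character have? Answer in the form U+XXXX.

Offset 0: leading byte 0xC3 = 11000011 → 2-byte char #1 = C3 BA.
Offset 2: leading byte 0xE6 = 11100110 → 3-byte char #2 = E6 88 A7.
Offset 5: leading byte 0xEF = 11101111 → 3-byte char #3 = EF 8B A1.
Offset 8: leading byte 0xF2 = 11110010 → 4-byte char #4 = F2 AF AC 97.
Offset 12: leading byte 0xF3 = 11110011 → 4-byte char #5 = F3 B7 BD B0.
Offset 16: leading byte 0xF2 = 11110010 → 4-byte char #6 = F2 BB 9C 91.
Offset 20: leading byte 0xF3 = 11110011 → 4-byte char #7 = F3 8E B0 93.
Offset 24: leading byte 0xCE = 11001110 → 2-byte char #8 = CE B2.
Offset 26: leading byte 0xF0 = 11110000 → 4-byte char #9 = F0 B1 85 A7.
Leading byte 0xF0 = 11110000 matches 11110xxx → 4-byte sequence.
Byte 1: 0xF0 = 11110000, payload 000 (3 bits).
Byte 2: 0xB1 = 10110001 (10xxxxxx ✓), payload 110001.
Byte 3: 0x85 = 10000101 (10xxxxxx ✓), payload 000101.
Byte 4: 0xA7 = 10100111 (10xxxxxx ✓), payload 100111.
Concatenate: 000110001000101100111 = 0x31167 (21 bits → U+31167).

U+31167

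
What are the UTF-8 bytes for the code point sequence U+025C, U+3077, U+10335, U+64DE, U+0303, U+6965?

C9 9C E3 81 B7 F0 90 8C B5 E6 93 9E CC 83 E6 A5 A5

U+025C: 2-byte form → C9 9C.
U+3077: 3-byte form → E3 81 B7.
U+10335: 4-byte form → F0 90 8C B5.
U+64DE: 3-byte form → E6 93 9E.
U+0303: 2-byte form → CC 83.
U+6965: 3-byte form → E6 A5 A5.
Concatenated (17 bytes): C9 9C E3 81 B7 F0 90 8C B5 E6 93 9E CC 83 E6 A5 A5.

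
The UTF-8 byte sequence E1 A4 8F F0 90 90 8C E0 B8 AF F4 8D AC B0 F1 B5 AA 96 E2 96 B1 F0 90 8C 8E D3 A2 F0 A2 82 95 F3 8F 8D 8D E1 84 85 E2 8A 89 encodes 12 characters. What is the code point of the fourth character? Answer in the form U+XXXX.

U+10DB30

Offset 0: leading byte 0xE1 = 11100001 → 3-byte char #1 = E1 A4 8F.
Offset 3: leading byte 0xF0 = 11110000 → 4-byte char #2 = F0 90 90 8C.
Offset 7: leading byte 0xE0 = 11100000 → 3-byte char #3 = E0 B8 AF.
Offset 10: leading byte 0xF4 = 11110100 → 4-byte char #4 = F4 8D AC B0.
Leading byte 0xF4 = 11110100 matches 11110xxx → 4-byte sequence.
Byte 1: 0xF4 = 11110100, payload 100 (3 bits).
Byte 2: 0x8D = 10001101 (10xxxxxx ✓), payload 001101.
Byte 3: 0xAC = 10101100 (10xxxxxx ✓), payload 101100.
Byte 4: 0xB0 = 10110000 (10xxxxxx ✓), payload 110000.
Concatenate: 100001101101100110000 = 0x10DB30 (21 bits → U+10DB30).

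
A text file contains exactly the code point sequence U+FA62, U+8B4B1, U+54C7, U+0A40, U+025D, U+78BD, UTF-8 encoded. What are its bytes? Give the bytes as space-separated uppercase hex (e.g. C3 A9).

EF A9 A2 F2 8B 92 B1 E5 93 87 E0 A9 80 C9 9D E7 A2 BD

U+FA62: 3-byte form → EF A9 A2.
U+8B4B1: 4-byte form → F2 8B 92 B1.
U+54C7: 3-byte form → E5 93 87.
U+0A40: 3-byte form → E0 A9 80.
U+025D: 2-byte form → C9 9D.
U+78BD: 3-byte form → E7 A2 BD.
Concatenated (18 bytes): EF A9 A2 F2 8B 92 B1 E5 93 87 E0 A9 80 C9 9D E7 A2 BD.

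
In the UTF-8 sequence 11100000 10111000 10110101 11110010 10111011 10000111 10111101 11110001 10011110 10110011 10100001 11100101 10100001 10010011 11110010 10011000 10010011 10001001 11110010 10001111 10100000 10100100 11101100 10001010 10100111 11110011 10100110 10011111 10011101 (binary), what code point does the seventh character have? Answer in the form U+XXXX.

Offset 0: leading byte 0xE0 = 11100000 → 3-byte char #1 = E0 B8 B5.
Offset 3: leading byte 0xF2 = 11110010 → 4-byte char #2 = F2 BB 87 BD.
Offset 7: leading byte 0xF1 = 11110001 → 4-byte char #3 = F1 9E B3 A1.
Offset 11: leading byte 0xE5 = 11100101 → 3-byte char #4 = E5 A1 93.
Offset 14: leading byte 0xF2 = 11110010 → 4-byte char #5 = F2 98 93 89.
Offset 18: leading byte 0xF2 = 11110010 → 4-byte char #6 = F2 8F A0 A4.
Offset 22: leading byte 0xEC = 11101100 → 3-byte char #7 = EC 8A A7.
Leading byte 0xEC = 11101100 matches 1110xxxx → 3-byte sequence.
Byte 1: 0xEC = 11101100, payload 1100 (4 bits).
Byte 2: 0x8A = 10001010 (10xxxxxx ✓), payload 001010.
Byte 3: 0xA7 = 10100111 (10xxxxxx ✓), payload 100111.
Concatenate: 1100001010100111 = 0xC2A7 (16 bits → U+C2A7).

U+C2A7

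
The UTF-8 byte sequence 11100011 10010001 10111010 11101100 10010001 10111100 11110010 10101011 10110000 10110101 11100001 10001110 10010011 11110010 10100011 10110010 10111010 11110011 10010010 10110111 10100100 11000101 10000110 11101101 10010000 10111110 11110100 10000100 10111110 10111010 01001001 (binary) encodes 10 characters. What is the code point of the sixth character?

Offset 0: leading byte 0xE3 = 11100011 → 3-byte char #1 = E3 91 BA.
Offset 3: leading byte 0xEC = 11101100 → 3-byte char #2 = EC 91 BC.
Offset 6: leading byte 0xF2 = 11110010 → 4-byte char #3 = F2 AB B0 B5.
Offset 10: leading byte 0xE1 = 11100001 → 3-byte char #4 = E1 8E 93.
Offset 13: leading byte 0xF2 = 11110010 → 4-byte char #5 = F2 A3 B2 BA.
Offset 17: leading byte 0xF3 = 11110011 → 4-byte char #6 = F3 92 B7 A4.
Leading byte 0xF3 = 11110011 matches 11110xxx → 4-byte sequence.
Byte 1: 0xF3 = 11110011, payload 011 (3 bits).
Byte 2: 0x92 = 10010010 (10xxxxxx ✓), payload 010010.
Byte 3: 0xB7 = 10110111 (10xxxxxx ✓), payload 110111.
Byte 4: 0xA4 = 10100100 (10xxxxxx ✓), payload 100100.
Concatenate: 011010010110111100100 = 0xD2DE4 (21 bits → U+D2DE4).

U+D2DE4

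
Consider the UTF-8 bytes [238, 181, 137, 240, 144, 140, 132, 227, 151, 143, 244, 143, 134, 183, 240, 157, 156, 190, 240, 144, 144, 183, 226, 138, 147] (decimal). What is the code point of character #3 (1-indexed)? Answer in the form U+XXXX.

U+35CF

Offset 0: leading byte 0xEE = 11101110 → 3-byte char #1 = EE B5 89.
Offset 3: leading byte 0xF0 = 11110000 → 4-byte char #2 = F0 90 8C 84.
Offset 7: leading byte 0xE3 = 11100011 → 3-byte char #3 = E3 97 8F.
Leading byte 0xE3 = 11100011 matches 1110xxxx → 3-byte sequence.
Byte 1: 0xE3 = 11100011, payload 0011 (4 bits).
Byte 2: 0x97 = 10010111 (10xxxxxx ✓), payload 010111.
Byte 3: 0x8F = 10001111 (10xxxxxx ✓), payload 001111.
Concatenate: 0011010111001111 = 0x35CF (16 bits → U+35CF).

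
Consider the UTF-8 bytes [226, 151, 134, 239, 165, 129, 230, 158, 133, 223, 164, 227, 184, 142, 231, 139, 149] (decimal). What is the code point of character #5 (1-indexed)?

Offset 0: leading byte 0xE2 = 11100010 → 3-byte char #1 = E2 97 86.
Offset 3: leading byte 0xEF = 11101111 → 3-byte char #2 = EF A5 81.
Offset 6: leading byte 0xE6 = 11100110 → 3-byte char #3 = E6 9E 85.
Offset 9: leading byte 0xDF = 11011111 → 2-byte char #4 = DF A4.
Offset 11: leading byte 0xE3 = 11100011 → 3-byte char #5 = E3 B8 8E.
Leading byte 0xE3 = 11100011 matches 1110xxxx → 3-byte sequence.
Byte 1: 0xE3 = 11100011, payload 0011 (4 bits).
Byte 2: 0xB8 = 10111000 (10xxxxxx ✓), payload 111000.
Byte 3: 0x8E = 10001110 (10xxxxxx ✓), payload 001110.
Concatenate: 0011111000001110 = 0x3E0E (16 bits → U+3E0E).

U+3E0E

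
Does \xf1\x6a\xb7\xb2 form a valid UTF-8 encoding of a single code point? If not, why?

Leading byte 0xF1 = 11110001 → 4-byte form.
Byte 2 is 0x6A = 01101010, which is not 10xxxxxx — expected a continuation byte.

invalid (non-continuation byte where continuation expected)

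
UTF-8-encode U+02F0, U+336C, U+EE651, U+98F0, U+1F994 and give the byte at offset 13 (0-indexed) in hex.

U+02F0 → 2-byte form CB B0 at offsets 0–1.
U+336C → 3-byte form E3 8D AC at offsets 2–4.
U+EE651 → 4-byte form F3 AE 99 91 at offsets 5–8.
U+98F0 → 3-byte form E9 A3 B0 at offsets 9–11.
U+1F994 → 4-byte form F0 9F A6 94 at offsets 12–15.
Offset 13 falls in char 5's range; it's byte 2 of F0 9F A6 94 = 0x9F.

0x9F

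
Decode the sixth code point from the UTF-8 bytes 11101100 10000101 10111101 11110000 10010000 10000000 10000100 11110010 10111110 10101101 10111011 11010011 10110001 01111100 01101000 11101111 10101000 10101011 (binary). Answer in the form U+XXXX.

U+0068

Offset 0: leading byte 0xEC = 11101100 → 3-byte char #1 = EC 85 BD.
Offset 3: leading byte 0xF0 = 11110000 → 4-byte char #2 = F0 90 80 84.
Offset 7: leading byte 0xF2 = 11110010 → 4-byte char #3 = F2 BE AD BB.
Offset 11: leading byte 0xD3 = 11010011 → 2-byte char #4 = D3 B1.
Offset 13: leading byte 0x7C = 01111100 → 1-byte char #5 = 7C.
Offset 14: leading byte 0x68 = 01101000 → 1-byte char #6 = 68.
Leading byte 0x68 = 01101000 matches 0xxxxxxx → 1-byte sequence.
Byte 1: 0x68 = 01101000, payload 1101000 (7 bits).
Concatenate: 1101000 = 0x68 (7 bits → U+0068).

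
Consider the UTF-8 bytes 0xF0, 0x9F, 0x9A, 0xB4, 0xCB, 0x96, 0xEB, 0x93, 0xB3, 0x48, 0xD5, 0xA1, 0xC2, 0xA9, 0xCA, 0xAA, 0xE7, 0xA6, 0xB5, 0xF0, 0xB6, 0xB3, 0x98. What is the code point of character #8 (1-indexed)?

U+79B5

Offset 0: leading byte 0xF0 = 11110000 → 4-byte char #1 = F0 9F 9A B4.
Offset 4: leading byte 0xCB = 11001011 → 2-byte char #2 = CB 96.
Offset 6: leading byte 0xEB = 11101011 → 3-byte char #3 = EB 93 B3.
Offset 9: leading byte 0x48 = 01001000 → 1-byte char #4 = 48.
Offset 10: leading byte 0xD5 = 11010101 → 2-byte char #5 = D5 A1.
Offset 12: leading byte 0xC2 = 11000010 → 2-byte char #6 = C2 A9.
Offset 14: leading byte 0xCA = 11001010 → 2-byte char #7 = CA AA.
Offset 16: leading byte 0xE7 = 11100111 → 3-byte char #8 = E7 A6 B5.
Leading byte 0xE7 = 11100111 matches 1110xxxx → 3-byte sequence.
Byte 1: 0xE7 = 11100111, payload 0111 (4 bits).
Byte 2: 0xA6 = 10100110 (10xxxxxx ✓), payload 100110.
Byte 3: 0xB5 = 10110101 (10xxxxxx ✓), payload 110101.
Concatenate: 0111100110110101 = 0x79B5 (16 bits → U+79B5).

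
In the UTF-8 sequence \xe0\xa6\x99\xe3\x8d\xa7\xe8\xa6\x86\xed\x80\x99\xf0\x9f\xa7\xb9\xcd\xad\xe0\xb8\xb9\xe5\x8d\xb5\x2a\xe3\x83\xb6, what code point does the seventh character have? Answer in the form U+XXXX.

U+0E39

Offset 0: leading byte 0xE0 = 11100000 → 3-byte char #1 = E0 A6 99.
Offset 3: leading byte 0xE3 = 11100011 → 3-byte char #2 = E3 8D A7.
Offset 6: leading byte 0xE8 = 11101000 → 3-byte char #3 = E8 A6 86.
Offset 9: leading byte 0xED = 11101101 → 3-byte char #4 = ED 80 99.
Offset 12: leading byte 0xF0 = 11110000 → 4-byte char #5 = F0 9F A7 B9.
Offset 16: leading byte 0xCD = 11001101 → 2-byte char #6 = CD AD.
Offset 18: leading byte 0xE0 = 11100000 → 3-byte char #7 = E0 B8 B9.
Leading byte 0xE0 = 11100000 matches 1110xxxx → 3-byte sequence.
Byte 1: 0xE0 = 11100000, payload 0000 (4 bits).
Byte 2: 0xB8 = 10111000 (10xxxxxx ✓), payload 111000.
Byte 3: 0xB9 = 10111001 (10xxxxxx ✓), payload 111001.
Concatenate: 0000111000111001 = 0xE39 (16 bits → U+0E39).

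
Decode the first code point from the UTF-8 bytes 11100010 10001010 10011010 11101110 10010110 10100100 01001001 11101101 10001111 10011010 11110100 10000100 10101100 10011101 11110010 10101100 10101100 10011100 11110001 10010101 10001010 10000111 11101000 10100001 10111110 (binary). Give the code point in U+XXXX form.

Offset 0: leading byte 0xE2 = 11100010 → 3-byte char #1 = E2 8A 9A.
Leading byte 0xE2 = 11100010 matches 1110xxxx → 3-byte sequence.
Byte 1: 0xE2 = 11100010, payload 0010 (4 bits).
Byte 2: 0x8A = 10001010 (10xxxxxx ✓), payload 001010.
Byte 3: 0x9A = 10011010 (10xxxxxx ✓), payload 011010.
Concatenate: 0010001010011010 = 0x229A (16 bits → U+229A).

U+229A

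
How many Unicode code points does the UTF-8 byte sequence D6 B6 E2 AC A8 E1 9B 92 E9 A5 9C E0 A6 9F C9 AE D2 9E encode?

Byte at offset 0: 0xD6 = 11010110 → 2-byte char (#1). Advance 2.
Byte at offset 2: 0xE2 = 11100010 → 3-byte char (#2). Advance 3.
Byte at offset 5: 0xE1 = 11100001 → 3-byte char (#3). Advance 3.
Byte at offset 8: 0xE9 = 11101001 → 3-byte char (#4). Advance 3.
Byte at offset 11: 0xE0 = 11100000 → 3-byte char (#5). Advance 3.
Byte at offset 14: 0xC9 = 11001001 → 2-byte char (#6). Advance 2.
Byte at offset 16: 0xD2 = 11010010 → 2-byte char (#7). Advance 2.
Reached end at offset 18 after 7 code points.

7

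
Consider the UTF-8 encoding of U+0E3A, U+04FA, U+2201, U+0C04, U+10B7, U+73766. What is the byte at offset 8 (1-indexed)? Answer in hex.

1-indexed offset 8 is 0-indexed offset 7.
U+0E3A → 3-byte form E0 B8 BA at offsets 0–2.
U+04FA → 2-byte form D3 BA at offsets 3–4.
U+2201 → 3-byte form E2 88 81 at offsets 5–7.
Offset 7 falls in char 3's range; it's byte 3 of E2 88 81 = 0x81.

0x81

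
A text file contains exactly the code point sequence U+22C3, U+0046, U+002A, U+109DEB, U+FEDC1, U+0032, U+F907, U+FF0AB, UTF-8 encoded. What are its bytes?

U+22C3: 3-byte form → E2 8B 83.
U+0046: 1-byte form → 46.
U+002A: 1-byte form → 2A.
U+109DEB: 4-byte form → F4 89 B7 AB.
U+FEDC1: 4-byte form → F3 BE B7 81.
U+0032: 1-byte form → 32.
U+F907: 3-byte form → EF A4 87.
U+FF0AB: 4-byte form → F3 BF 82 AB.
Concatenated (21 bytes): E2 8B 83 46 2A F4 89 B7 AB F3 BE B7 81 32 EF A4 87 F3 BF 82 AB.

E2 8B 83 46 2A F4 89 B7 AB F3 BE B7 81 32 EF A4 87 F3 BF 82 AB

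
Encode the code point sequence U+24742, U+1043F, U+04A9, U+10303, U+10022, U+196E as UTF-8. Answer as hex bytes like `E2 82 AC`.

F0 A4 9D 82 F0 90 90 BF D2 A9 F0 90 8C 83 F0 90 80 A2 E1 A5 AE

U+24742: 4-byte form → F0 A4 9D 82.
U+1043F: 4-byte form → F0 90 90 BF.
U+04A9: 2-byte form → D2 A9.
U+10303: 4-byte form → F0 90 8C 83.
U+10022: 4-byte form → F0 90 80 A2.
U+196E: 3-byte form → E1 A5 AE.
Concatenated (21 bytes): F0 A4 9D 82 F0 90 90 BF D2 A9 F0 90 8C 83 F0 90 80 A2 E1 A5 AE.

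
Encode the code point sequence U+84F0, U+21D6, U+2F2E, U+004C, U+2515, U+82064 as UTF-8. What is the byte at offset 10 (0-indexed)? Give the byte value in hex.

0xE2

U+84F0 → 3-byte form E8 93 B0 at offsets 0–2.
U+21D6 → 3-byte form E2 87 96 at offsets 3–5.
U+2F2E → 3-byte form E2 BC AE at offsets 6–8.
U+004C → 1-byte form 4C at offsets 9–9.
U+2515 → 3-byte form E2 94 95 at offsets 10–12.
Offset 10 falls in char 5's range; it's byte 1 of E2 94 95 = 0xE2.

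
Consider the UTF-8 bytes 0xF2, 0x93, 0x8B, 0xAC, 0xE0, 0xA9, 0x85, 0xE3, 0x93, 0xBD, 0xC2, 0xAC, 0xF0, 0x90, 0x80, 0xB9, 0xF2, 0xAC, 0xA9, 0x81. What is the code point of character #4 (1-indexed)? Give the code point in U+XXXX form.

Offset 0: leading byte 0xF2 = 11110010 → 4-byte char #1 = F2 93 8B AC.
Offset 4: leading byte 0xE0 = 11100000 → 3-byte char #2 = E0 A9 85.
Offset 7: leading byte 0xE3 = 11100011 → 3-byte char #3 = E3 93 BD.
Offset 10: leading byte 0xC2 = 11000010 → 2-byte char #4 = C2 AC.
Leading byte 0xC2 = 11000010 matches 110xxxxx → 2-byte sequence.
Byte 1: 0xC2 = 11000010, payload 00010 (5 bits).
Byte 2: 0xAC = 10101100 (10xxxxxx ✓), payload 101100.
Concatenate: 00010101100 = 0xAC (11 bits → U+00AC).

U+00AC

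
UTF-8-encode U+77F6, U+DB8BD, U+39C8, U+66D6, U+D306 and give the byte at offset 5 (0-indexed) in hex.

U+77F6 → 3-byte form E7 9F B6 at offsets 0–2.
U+DB8BD → 4-byte form F3 9B A2 BD at offsets 3–6.
Offset 5 falls in char 2's range; it's byte 3 of F3 9B A2 BD = 0xA2.

0xA2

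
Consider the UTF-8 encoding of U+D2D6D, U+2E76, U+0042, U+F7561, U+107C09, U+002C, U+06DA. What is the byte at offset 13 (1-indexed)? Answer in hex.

0xF4

1-indexed offset 13 is 0-indexed offset 12.
U+D2D6D → 4-byte form F3 92 B5 AD at offsets 0–3.
U+2E76 → 3-byte form E2 B9 B6 at offsets 4–6.
U+0042 → 1-byte form 42 at offsets 7–7.
U+F7561 → 4-byte form F3 B7 95 A1 at offsets 8–11.
U+107C09 → 4-byte form F4 87 B0 89 at offsets 12–15.
Offset 12 falls in char 5's range; it's byte 1 of F4 87 B0 89 = 0xF4.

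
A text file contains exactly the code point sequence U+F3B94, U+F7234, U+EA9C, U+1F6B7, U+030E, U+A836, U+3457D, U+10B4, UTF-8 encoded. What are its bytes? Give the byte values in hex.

F3 B3 AE 94 F3 B7 88 B4 EE AA 9C F0 9F 9A B7 CC 8E EA A0 B6 F0 B4 95 BD E1 82 B4

U+F3B94: 4-byte form → F3 B3 AE 94.
U+F7234: 4-byte form → F3 B7 88 B4.
U+EA9C: 3-byte form → EE AA 9C.
U+1F6B7: 4-byte form → F0 9F 9A B7.
U+030E: 2-byte form → CC 8E.
U+A836: 3-byte form → EA A0 B6.
U+3457D: 4-byte form → F0 B4 95 BD.
U+10B4: 3-byte form → E1 82 B4.
Concatenated (27 bytes): F3 B3 AE 94 F3 B7 88 B4 EE AA 9C F0 9F 9A B7 CC 8E EA A0 B6 F0 B4 95 BD E1 82 B4.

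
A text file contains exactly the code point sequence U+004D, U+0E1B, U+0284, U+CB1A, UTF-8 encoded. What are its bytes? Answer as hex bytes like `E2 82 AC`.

U+004D: 1-byte form → 4D.
U+0E1B: 3-byte form → E0 B8 9B.
U+0284: 2-byte form → CA 84.
U+CB1A: 3-byte form → EC AC 9A.
Concatenated (9 bytes): 4D E0 B8 9B CA 84 EC AC 9A.

4D E0 B8 9B CA 84 EC AC 9A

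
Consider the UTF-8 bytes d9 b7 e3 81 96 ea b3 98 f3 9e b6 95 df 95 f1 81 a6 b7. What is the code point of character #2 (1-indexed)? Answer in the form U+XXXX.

Offset 0: leading byte 0xD9 = 11011001 → 2-byte char #1 = D9 B7.
Offset 2: leading byte 0xE3 = 11100011 → 3-byte char #2 = E3 81 96.
Leading byte 0xE3 = 11100011 matches 1110xxxx → 3-byte sequence.
Byte 1: 0xE3 = 11100011, payload 0011 (4 bits).
Byte 2: 0x81 = 10000001 (10xxxxxx ✓), payload 000001.
Byte 3: 0x96 = 10010110 (10xxxxxx ✓), payload 010110.
Concatenate: 0011000001010110 = 0x3056 (16 bits → U+3056).

U+3056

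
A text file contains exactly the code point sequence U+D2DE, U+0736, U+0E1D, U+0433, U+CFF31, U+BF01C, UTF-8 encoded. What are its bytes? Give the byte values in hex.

U+D2DE: 3-byte form → ED 8B 9E.
U+0736: 2-byte form → DC B6.
U+0E1D: 3-byte form → E0 B8 9D.
U+0433: 2-byte form → D0 B3.
U+CFF31: 4-byte form → F3 8F BC B1.
U+BF01C: 4-byte form → F2 BF 80 9C.
Concatenated (18 bytes): ED 8B 9E DC B6 E0 B8 9D D0 B3 F3 8F BC B1 F2 BF 80 9C.

ED 8B 9E DC B6 E0 B8 9D D0 B3 F3 8F BC B1 F2 BF 80 9C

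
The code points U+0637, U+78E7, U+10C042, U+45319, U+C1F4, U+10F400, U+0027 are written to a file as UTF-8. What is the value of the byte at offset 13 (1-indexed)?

0x99

1-indexed offset 13 is 0-indexed offset 12.
U+0637 → 2-byte form D8 B7 at offsets 0–1.
U+78E7 → 3-byte form E7 A3 A7 at offsets 2–4.
U+10C042 → 4-byte form F4 8C 81 82 at offsets 5–8.
U+45319 → 4-byte form F1 85 8C 99 at offsets 9–12.
Offset 12 falls in char 4's range; it's byte 4 of F1 85 8C 99 = 0x99.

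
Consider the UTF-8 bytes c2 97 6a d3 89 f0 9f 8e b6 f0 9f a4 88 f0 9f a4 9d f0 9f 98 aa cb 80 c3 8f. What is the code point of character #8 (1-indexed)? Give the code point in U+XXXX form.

Offset 0: leading byte 0xC2 = 11000010 → 2-byte char #1 = C2 97.
Offset 2: leading byte 0x6A = 01101010 → 1-byte char #2 = 6A.
Offset 3: leading byte 0xD3 = 11010011 → 2-byte char #3 = D3 89.
Offset 5: leading byte 0xF0 = 11110000 → 4-byte char #4 = F0 9F 8E B6.
Offset 9: leading byte 0xF0 = 11110000 → 4-byte char #5 = F0 9F A4 88.
Offset 13: leading byte 0xF0 = 11110000 → 4-byte char #6 = F0 9F A4 9D.
Offset 17: leading byte 0xF0 = 11110000 → 4-byte char #7 = F0 9F 98 AA.
Offset 21: leading byte 0xCB = 11001011 → 2-byte char #8 = CB 80.
Leading byte 0xCB = 11001011 matches 110xxxxx → 2-byte sequence.
Byte 1: 0xCB = 11001011, payload 01011 (5 bits).
Byte 2: 0x80 = 10000000 (10xxxxxx ✓), payload 000000.
Concatenate: 01011000000 = 0x2C0 (11 bits → U+02C0).

U+02C0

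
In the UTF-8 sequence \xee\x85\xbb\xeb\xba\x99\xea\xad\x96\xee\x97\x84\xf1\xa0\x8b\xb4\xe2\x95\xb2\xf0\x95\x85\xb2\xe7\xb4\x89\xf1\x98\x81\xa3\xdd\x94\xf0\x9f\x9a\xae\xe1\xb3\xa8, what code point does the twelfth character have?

U+1CE8

Offset 0: leading byte 0xEE = 11101110 → 3-byte char #1 = EE 85 BB.
Offset 3: leading byte 0xEB = 11101011 → 3-byte char #2 = EB BA 99.
Offset 6: leading byte 0xEA = 11101010 → 3-byte char #3 = EA AD 96.
Offset 9: leading byte 0xEE = 11101110 → 3-byte char #4 = EE 97 84.
Offset 12: leading byte 0xF1 = 11110001 → 4-byte char #5 = F1 A0 8B B4.
Offset 16: leading byte 0xE2 = 11100010 → 3-byte char #6 = E2 95 B2.
Offset 19: leading byte 0xF0 = 11110000 → 4-byte char #7 = F0 95 85 B2.
Offset 23: leading byte 0xE7 = 11100111 → 3-byte char #8 = E7 B4 89.
Offset 26: leading byte 0xF1 = 11110001 → 4-byte char #9 = F1 98 81 A3.
Offset 30: leading byte 0xDD = 11011101 → 2-byte char #10 = DD 94.
Offset 32: leading byte 0xF0 = 11110000 → 4-byte char #11 = F0 9F 9A AE.
Offset 36: leading byte 0xE1 = 11100001 → 3-byte char #12 = E1 B3 A8.
Leading byte 0xE1 = 11100001 matches 1110xxxx → 3-byte sequence.
Byte 1: 0xE1 = 11100001, payload 0001 (4 bits).
Byte 2: 0xB3 = 10110011 (10xxxxxx ✓), payload 110011.
Byte 3: 0xA8 = 10101000 (10xxxxxx ✓), payload 101000.
Concatenate: 0001110011101000 = 0x1CE8 (16 bits → U+1CE8).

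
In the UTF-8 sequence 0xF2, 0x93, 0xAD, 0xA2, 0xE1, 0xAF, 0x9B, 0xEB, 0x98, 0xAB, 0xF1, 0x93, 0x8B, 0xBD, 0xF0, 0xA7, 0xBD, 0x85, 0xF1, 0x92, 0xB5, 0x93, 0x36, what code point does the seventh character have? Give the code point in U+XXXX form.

Offset 0: leading byte 0xF2 = 11110010 → 4-byte char #1 = F2 93 AD A2.
Offset 4: leading byte 0xE1 = 11100001 → 3-byte char #2 = E1 AF 9B.
Offset 7: leading byte 0xEB = 11101011 → 3-byte char #3 = EB 98 AB.
Offset 10: leading byte 0xF1 = 11110001 → 4-byte char #4 = F1 93 8B BD.
Offset 14: leading byte 0xF0 = 11110000 → 4-byte char #5 = F0 A7 BD 85.
Offset 18: leading byte 0xF1 = 11110001 → 4-byte char #6 = F1 92 B5 93.
Offset 22: leading byte 0x36 = 00110110 → 1-byte char #7 = 36.
Leading byte 0x36 = 00110110 matches 0xxxxxxx → 1-byte sequence.
Byte 1: 0x36 = 00110110, payload 0110110 (7 bits).
Concatenate: 0110110 = 0x36 (7 bits → U+0036).

U+0036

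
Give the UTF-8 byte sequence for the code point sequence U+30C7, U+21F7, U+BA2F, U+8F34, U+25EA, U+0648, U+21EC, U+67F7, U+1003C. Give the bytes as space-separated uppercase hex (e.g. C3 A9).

U+30C7: 3-byte form → E3 83 87.
U+21F7: 3-byte form → E2 87 B7.
U+BA2F: 3-byte form → EB A8 AF.
U+8F34: 3-byte form → E8 BC B4.
U+25EA: 3-byte form → E2 97 AA.
U+0648: 2-byte form → D9 88.
U+21EC: 3-byte form → E2 87 AC.
U+67F7: 3-byte form → E6 9F B7.
U+1003C: 4-byte form → F0 90 80 BC.
Concatenated (27 bytes): E3 83 87 E2 87 B7 EB A8 AF E8 BC B4 E2 97 AA D9 88 E2 87 AC E6 9F B7 F0 90 80 BC.

E3 83 87 E2 87 B7 EB A8 AF E8 BC B4 E2 97 AA D9 88 E2 87 AC E6 9F B7 F0 90 80 BC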